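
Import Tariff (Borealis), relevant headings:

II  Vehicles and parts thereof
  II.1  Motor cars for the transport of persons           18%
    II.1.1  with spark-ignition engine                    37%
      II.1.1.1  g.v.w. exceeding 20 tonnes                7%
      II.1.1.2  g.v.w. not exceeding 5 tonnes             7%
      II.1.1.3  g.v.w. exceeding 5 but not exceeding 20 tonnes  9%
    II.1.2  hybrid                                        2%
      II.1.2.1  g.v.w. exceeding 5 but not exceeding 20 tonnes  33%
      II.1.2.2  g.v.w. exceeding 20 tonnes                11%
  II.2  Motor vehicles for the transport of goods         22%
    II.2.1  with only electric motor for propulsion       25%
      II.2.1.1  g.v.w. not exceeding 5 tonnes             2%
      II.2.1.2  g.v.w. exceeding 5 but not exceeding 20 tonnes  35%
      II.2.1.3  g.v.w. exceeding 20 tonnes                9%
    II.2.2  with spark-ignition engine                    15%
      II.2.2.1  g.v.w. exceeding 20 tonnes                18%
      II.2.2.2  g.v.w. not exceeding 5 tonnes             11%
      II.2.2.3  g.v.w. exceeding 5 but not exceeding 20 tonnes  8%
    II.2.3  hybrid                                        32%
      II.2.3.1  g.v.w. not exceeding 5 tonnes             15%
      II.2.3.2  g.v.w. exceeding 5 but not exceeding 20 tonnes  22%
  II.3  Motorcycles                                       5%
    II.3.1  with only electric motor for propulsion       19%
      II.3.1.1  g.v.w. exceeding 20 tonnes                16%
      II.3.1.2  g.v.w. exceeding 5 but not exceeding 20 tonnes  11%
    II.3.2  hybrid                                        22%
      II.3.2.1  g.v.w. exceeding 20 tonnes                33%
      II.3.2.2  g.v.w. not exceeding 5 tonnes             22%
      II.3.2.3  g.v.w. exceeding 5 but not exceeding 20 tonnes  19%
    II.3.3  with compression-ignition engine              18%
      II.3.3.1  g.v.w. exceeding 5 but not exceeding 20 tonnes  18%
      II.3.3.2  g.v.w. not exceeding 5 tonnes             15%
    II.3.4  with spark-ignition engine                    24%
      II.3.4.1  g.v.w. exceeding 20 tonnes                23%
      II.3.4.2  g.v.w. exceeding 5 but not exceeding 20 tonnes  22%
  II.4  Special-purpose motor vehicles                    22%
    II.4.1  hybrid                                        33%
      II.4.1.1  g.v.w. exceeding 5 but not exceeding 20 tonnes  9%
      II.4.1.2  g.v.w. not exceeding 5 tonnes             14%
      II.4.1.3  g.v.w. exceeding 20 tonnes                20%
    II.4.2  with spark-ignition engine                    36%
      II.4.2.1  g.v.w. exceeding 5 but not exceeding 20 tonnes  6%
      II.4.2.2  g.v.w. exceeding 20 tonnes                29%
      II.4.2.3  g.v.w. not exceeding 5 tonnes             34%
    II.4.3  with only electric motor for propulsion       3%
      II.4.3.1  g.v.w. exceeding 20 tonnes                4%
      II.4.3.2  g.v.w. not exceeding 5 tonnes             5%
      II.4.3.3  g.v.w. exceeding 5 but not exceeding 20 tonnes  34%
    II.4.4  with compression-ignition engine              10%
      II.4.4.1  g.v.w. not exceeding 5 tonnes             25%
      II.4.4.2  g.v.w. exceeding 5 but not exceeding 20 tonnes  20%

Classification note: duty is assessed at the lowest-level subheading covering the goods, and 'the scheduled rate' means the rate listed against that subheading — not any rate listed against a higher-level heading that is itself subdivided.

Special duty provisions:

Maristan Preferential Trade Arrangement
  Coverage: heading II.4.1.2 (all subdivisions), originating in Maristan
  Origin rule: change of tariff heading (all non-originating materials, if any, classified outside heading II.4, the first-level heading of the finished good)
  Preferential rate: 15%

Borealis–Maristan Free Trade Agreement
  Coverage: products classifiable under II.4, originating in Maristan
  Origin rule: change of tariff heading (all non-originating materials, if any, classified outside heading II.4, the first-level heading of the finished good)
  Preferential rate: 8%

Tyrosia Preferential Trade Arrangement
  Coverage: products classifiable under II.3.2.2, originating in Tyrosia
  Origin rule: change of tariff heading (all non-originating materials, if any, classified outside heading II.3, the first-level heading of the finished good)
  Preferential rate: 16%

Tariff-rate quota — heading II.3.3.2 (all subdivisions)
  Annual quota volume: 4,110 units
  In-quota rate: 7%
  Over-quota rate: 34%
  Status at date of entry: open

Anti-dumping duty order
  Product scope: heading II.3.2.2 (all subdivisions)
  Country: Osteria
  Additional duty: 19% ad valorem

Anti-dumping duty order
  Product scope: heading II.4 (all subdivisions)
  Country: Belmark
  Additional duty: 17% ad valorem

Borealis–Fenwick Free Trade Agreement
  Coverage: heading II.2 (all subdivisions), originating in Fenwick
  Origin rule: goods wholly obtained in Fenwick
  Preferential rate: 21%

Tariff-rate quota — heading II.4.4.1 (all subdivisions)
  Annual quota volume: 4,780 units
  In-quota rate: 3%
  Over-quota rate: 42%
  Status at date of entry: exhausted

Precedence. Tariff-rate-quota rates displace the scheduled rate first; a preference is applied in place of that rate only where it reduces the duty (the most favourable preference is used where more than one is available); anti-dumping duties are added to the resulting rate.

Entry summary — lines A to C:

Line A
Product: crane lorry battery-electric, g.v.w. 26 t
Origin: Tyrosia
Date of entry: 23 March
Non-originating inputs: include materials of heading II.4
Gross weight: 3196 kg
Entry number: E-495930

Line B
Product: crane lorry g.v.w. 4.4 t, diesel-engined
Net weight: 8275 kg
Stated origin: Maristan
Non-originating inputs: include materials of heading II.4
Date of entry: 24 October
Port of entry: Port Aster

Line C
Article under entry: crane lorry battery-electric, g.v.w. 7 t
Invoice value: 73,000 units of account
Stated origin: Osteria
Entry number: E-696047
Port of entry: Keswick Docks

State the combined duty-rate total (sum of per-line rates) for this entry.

Line A: crane lorry → II.4; battery-electric → II.4.3; g.v.w. 26 t → II.4.3.1. Scheduled 4%. Tyrosia agreement on II.3.2.2: II.4.3.1 not covered. → 4%.
Line B: crane lorry → II.4; diesel-engined → II.4.4; g.v.w. 4.4 t → II.4.4.1. Scheduled 25%. quota on II.4.4.1 exhausted → over-quota 42%; Maristan agreement on II.4.1.2: II.4.4.1 not covered; Maristan agreement on II.4: CTH not met. → 42%.
Line C: crane lorry → II.4; battery-electric → II.4.3; g.v.w. 7 t → II.4.3.3. Scheduled 34%. No special measure applies. → 34%.
Sum: 4% + 42% + 34% = 80%.

80%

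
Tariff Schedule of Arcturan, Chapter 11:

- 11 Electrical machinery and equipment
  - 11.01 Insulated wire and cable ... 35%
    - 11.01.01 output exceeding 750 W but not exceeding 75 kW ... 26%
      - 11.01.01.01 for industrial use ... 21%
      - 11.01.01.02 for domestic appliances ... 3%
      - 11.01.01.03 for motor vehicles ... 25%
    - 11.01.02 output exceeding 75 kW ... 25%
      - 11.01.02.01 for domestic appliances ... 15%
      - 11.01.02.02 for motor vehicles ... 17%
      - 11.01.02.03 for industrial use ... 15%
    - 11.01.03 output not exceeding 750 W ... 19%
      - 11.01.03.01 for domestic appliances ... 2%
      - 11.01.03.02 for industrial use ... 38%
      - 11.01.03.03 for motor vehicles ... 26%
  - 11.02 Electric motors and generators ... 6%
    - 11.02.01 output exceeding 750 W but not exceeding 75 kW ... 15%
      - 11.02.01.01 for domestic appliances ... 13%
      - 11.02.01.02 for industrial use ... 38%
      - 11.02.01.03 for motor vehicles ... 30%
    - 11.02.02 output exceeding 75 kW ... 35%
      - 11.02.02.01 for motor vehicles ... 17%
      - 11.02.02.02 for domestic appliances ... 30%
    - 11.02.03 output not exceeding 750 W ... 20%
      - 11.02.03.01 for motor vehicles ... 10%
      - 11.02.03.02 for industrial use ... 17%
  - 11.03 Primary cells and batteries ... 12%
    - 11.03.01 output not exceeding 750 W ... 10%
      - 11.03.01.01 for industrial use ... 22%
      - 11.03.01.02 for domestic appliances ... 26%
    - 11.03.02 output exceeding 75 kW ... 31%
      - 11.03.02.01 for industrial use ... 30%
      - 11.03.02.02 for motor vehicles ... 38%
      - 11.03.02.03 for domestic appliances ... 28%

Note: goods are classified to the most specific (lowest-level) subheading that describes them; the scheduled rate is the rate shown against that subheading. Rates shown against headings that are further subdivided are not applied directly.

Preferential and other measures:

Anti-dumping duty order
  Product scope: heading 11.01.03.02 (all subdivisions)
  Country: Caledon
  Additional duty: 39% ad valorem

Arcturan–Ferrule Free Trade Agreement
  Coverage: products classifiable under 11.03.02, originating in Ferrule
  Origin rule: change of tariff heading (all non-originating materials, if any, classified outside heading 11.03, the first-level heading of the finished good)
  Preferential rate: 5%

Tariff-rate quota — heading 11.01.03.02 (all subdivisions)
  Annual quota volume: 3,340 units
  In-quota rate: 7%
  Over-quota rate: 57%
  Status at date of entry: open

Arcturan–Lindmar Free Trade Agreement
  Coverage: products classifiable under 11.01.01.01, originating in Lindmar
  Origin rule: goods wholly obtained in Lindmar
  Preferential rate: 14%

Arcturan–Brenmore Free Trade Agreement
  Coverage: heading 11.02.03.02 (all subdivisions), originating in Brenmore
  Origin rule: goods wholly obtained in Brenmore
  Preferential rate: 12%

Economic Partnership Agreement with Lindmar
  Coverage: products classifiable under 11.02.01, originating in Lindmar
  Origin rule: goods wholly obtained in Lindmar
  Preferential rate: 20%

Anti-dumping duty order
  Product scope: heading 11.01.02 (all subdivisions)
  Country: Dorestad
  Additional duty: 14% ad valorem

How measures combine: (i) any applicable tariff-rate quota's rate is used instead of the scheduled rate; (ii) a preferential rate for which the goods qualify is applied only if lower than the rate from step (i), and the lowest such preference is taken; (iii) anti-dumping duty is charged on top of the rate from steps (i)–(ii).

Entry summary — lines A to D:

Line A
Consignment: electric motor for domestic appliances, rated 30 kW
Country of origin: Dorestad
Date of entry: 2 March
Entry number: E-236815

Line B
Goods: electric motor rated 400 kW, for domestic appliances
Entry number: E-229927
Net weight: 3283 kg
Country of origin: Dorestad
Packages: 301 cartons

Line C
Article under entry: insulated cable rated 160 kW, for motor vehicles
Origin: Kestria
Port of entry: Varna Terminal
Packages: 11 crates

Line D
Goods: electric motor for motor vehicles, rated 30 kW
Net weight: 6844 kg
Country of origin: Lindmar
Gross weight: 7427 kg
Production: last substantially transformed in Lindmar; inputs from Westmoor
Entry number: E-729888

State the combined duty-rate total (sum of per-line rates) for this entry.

Line A: electric motor → 11.02; rated 30 kW → 11.02.01; for domestic appliances → 11.02.01.01. Scheduled 13%. No special measure applies. → 13%.
Line B: electric motor → 11.02; rated 400 kW → 11.02.02; for domestic appliances → 11.02.02.02. Scheduled 30%. No special measure applies. → 30%.
Line C: insulated cable → 11.01; rated 160 kW → 11.01.02; for motor vehicles → 11.01.02.02. Scheduled 17%. No special measure applies. → 17%.
Line D: electric motor → 11.02; rated 30 kW → 11.02.01; for motor vehicles → 11.02.01.03. Scheduled 30%. Lindmar agreement on 11.01.01.01: 11.02.01.03 not covered; Lindmar agreement on 11.02.01: not wholly obtained. → 30%.
Sum: 13% + 30% + 17% + 30% = 90%.

90%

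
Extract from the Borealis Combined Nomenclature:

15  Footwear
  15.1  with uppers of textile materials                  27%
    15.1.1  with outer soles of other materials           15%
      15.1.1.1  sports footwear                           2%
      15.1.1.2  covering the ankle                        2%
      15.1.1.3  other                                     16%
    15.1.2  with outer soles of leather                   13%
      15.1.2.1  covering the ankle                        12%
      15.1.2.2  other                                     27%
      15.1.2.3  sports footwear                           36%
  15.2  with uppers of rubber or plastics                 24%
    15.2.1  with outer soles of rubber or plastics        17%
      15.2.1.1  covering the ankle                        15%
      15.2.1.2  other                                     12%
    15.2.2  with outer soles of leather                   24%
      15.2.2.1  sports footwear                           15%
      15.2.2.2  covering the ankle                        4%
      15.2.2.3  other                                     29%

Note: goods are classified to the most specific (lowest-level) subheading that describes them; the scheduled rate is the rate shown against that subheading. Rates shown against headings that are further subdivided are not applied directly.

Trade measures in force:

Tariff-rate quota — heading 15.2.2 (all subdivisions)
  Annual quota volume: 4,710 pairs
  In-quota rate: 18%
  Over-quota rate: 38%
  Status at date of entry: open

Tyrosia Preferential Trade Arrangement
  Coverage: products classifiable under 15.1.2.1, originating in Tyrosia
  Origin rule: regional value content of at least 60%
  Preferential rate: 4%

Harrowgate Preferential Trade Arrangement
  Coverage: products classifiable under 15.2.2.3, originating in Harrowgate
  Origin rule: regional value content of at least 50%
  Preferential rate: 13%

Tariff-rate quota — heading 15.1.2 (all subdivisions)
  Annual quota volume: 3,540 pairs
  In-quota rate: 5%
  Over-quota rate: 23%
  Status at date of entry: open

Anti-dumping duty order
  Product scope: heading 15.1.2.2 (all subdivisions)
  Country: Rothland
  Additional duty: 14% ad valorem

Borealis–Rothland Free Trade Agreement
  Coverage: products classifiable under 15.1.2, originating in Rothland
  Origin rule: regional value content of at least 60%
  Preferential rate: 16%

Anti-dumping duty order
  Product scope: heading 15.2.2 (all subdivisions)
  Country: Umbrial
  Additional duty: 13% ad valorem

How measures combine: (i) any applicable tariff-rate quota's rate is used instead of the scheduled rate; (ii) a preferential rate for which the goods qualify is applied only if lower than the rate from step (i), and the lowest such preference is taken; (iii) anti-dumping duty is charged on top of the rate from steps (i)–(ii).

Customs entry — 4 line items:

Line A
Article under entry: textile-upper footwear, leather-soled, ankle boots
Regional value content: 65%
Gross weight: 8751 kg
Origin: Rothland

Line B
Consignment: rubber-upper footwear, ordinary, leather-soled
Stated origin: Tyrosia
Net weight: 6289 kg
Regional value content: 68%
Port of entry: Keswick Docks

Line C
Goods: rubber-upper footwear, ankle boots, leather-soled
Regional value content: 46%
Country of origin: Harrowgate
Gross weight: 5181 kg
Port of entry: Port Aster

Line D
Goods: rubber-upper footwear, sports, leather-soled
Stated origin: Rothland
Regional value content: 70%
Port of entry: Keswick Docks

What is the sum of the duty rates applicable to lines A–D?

59%

Line A: textile-upper → 15.1; leather-soled → 15.1.2; ankle boots → 15.1.2.1. Scheduled 12%. quota on 15.1.2 open → in-quota 5%; Rothland agreement on 15.1.2: RVC ≥ 60% → 16% available; preference 16% not lower than 5% → no reduction. → 5%.
Line B: rubber-upper → 15.2; leather-soled → 15.2.2; ordinary → 15.2.2.3. Scheduled 29%. quota on 15.2.2 open → in-quota 18%; Tyrosia agreement on 15.1.2.1: 15.2.2.3 not covered. → 18%.
Line C: rubber-upper → 15.2; leather-soled → 15.2.2; ankle boots → 15.2.2.2. Scheduled 4%. quota on 15.2.2 open → in-quota 18%; Harrowgate agreement on 15.2.2.3: 15.2.2.2 not covered. → 18%.
Line D: rubber-upper → 15.2; leather-soled → 15.2.2; sports → 15.2.2.1. Scheduled 15%. quota on 15.2.2 open → in-quota 18%; Rothland agreement on 15.1.2: 15.2.2.1 not covered. → 18%.
Sum: 5% + 18% + 18% + 18% = 59%.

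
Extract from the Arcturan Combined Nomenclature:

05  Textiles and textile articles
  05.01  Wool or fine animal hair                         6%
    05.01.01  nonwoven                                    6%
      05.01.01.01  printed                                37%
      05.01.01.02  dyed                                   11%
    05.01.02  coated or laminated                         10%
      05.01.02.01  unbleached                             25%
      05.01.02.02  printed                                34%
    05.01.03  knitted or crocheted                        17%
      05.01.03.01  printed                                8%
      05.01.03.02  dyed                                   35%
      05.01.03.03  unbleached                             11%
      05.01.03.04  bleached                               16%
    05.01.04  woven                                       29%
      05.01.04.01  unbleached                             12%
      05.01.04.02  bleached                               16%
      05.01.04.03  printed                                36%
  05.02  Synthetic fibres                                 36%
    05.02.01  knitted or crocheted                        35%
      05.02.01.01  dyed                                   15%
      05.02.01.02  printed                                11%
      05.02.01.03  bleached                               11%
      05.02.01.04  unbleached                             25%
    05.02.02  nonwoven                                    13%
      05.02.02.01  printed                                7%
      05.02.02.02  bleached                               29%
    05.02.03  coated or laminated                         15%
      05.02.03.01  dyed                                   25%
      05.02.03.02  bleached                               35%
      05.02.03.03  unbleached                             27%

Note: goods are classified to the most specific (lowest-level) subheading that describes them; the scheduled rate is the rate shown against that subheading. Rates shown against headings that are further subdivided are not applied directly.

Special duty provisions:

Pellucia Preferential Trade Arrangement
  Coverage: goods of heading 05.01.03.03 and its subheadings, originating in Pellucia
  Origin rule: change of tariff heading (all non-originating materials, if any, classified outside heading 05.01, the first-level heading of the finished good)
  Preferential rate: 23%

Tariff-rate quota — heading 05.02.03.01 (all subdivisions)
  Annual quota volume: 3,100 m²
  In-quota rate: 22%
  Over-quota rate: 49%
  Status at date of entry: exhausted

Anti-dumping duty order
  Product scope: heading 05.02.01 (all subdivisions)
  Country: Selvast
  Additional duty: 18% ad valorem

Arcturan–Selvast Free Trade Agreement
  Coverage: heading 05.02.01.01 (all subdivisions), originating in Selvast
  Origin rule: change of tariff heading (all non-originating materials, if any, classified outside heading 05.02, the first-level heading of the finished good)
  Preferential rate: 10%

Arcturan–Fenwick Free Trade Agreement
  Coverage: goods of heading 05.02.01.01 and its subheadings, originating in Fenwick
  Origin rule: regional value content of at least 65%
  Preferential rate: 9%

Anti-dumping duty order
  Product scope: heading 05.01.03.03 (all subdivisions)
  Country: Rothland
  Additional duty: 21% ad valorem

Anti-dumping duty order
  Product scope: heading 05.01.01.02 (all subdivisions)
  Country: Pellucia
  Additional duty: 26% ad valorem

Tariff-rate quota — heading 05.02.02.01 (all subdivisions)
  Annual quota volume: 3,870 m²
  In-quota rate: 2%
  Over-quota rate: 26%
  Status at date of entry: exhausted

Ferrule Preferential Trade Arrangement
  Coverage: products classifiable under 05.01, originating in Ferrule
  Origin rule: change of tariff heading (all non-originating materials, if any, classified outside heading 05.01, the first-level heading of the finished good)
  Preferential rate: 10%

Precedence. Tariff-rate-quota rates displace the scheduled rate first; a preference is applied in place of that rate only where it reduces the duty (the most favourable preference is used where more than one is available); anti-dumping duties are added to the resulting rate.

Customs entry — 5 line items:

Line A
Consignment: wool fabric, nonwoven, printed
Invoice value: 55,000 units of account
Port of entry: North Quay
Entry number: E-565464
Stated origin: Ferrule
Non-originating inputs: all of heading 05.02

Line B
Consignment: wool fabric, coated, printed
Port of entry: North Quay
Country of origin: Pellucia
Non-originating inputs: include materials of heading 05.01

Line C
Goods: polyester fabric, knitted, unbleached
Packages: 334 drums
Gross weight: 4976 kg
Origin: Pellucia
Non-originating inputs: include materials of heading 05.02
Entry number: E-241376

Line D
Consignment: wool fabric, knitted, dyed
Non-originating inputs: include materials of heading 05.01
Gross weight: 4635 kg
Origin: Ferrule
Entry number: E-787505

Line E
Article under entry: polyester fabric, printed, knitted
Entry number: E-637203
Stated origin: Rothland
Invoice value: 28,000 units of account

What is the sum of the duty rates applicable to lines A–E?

115%

Line A: wool → 05.01; nonwoven → 05.01.01; printed → 05.01.01.01. Scheduled 37%. Ferrule agreement on 05.01: CTH met → 10% available; preferential 10%. → 10%.
Line B: wool → 05.01; coated → 05.01.02; printed → 05.01.02.02. Scheduled 34%. Pellucia agreement on 05.01.03.03: 05.01.02.02 not covered. → 34%.
Line C: polyester → 05.02; knitted → 05.02.01; unbleached → 05.02.01.04. Scheduled 25%. Pellucia agreement on 05.01.03.03: 05.02.01.04 not covered. → 25%.
Line D: wool → 05.01; knitted → 05.01.03; dyed → 05.01.03.02. Scheduled 35%. Ferrule agreement on 05.01: CTH not met. → 35%.
Line E: polyester → 05.02; knitted → 05.02.01; printed → 05.02.01.02. Scheduled 11%. No special measure applies. → 11%.
Sum: 10% + 34% + 25% + 35% + 11% = 115%.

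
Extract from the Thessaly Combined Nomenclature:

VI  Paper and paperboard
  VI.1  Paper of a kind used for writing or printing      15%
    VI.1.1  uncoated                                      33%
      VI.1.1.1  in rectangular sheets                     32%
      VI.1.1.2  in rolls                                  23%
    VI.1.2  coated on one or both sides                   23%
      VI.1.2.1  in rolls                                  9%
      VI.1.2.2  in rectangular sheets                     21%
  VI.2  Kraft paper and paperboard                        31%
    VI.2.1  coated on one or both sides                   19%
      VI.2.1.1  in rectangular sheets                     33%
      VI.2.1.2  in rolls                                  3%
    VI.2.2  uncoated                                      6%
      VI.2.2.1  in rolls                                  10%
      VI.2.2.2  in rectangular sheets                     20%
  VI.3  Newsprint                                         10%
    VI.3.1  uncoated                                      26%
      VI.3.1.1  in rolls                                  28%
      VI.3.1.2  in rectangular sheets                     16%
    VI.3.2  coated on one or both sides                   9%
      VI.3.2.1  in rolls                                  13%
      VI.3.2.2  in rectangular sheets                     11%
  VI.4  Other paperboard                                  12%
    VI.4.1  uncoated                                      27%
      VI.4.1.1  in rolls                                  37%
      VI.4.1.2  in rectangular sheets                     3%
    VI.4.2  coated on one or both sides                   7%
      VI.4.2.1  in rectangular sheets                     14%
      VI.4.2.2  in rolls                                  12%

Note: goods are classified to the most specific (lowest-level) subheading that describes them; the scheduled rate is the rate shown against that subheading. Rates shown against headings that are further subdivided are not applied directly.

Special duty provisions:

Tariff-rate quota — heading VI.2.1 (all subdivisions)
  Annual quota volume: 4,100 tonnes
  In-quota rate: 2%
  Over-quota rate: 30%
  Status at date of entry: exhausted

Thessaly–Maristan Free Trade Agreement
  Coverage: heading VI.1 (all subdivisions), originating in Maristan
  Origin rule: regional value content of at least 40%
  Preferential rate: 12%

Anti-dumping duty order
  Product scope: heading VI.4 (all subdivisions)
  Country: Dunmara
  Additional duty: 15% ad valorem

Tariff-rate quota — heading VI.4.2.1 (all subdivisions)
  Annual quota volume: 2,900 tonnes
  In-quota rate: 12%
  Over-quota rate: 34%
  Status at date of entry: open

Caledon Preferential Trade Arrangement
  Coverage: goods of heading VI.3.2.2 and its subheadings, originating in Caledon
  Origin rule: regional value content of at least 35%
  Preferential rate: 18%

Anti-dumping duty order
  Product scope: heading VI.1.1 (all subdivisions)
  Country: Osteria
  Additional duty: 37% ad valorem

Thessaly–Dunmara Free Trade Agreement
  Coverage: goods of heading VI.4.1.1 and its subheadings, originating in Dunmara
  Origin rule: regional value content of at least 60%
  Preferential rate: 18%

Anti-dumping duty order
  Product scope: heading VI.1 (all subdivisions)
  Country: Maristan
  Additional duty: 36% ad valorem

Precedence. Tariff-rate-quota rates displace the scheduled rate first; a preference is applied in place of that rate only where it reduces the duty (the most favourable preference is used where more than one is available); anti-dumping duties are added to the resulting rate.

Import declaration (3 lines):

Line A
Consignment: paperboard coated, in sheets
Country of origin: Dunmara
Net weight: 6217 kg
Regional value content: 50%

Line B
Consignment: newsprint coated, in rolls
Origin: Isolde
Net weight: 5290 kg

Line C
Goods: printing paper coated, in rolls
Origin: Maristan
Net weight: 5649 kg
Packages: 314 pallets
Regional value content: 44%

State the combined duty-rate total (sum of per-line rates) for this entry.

Line A: paperboard → VI.4; coated → VI.4.2; in sheets → VI.4.2.1. Scheduled 14%. quota on VI.4.2.1 open → in-quota 12%; Dunmara agreement on VI.4.1.1: VI.4.2.1 not covered; anti-dumping (Dunmara, VI.4): +15%; total 12% + 15% = 27%. → 27%.
Line B: newsprint → VI.3; coated → VI.3.2; in rolls → VI.3.2.1. Scheduled 13%. No special measure applies. → 13%.
Line C: printing paper → VI.1; coated → VI.1.2; in rolls → VI.1.2.1. Scheduled 9%. Maristan agreement on VI.1: RVC ≥ 40% → 12% available; preference 12% not lower than 9% → no reduction; anti-dumping (Maristan, VI.1): +36%; total 9% + 36% = 45%. → 45%.
Sum: 27% + 13% + 45% = 85%.

85%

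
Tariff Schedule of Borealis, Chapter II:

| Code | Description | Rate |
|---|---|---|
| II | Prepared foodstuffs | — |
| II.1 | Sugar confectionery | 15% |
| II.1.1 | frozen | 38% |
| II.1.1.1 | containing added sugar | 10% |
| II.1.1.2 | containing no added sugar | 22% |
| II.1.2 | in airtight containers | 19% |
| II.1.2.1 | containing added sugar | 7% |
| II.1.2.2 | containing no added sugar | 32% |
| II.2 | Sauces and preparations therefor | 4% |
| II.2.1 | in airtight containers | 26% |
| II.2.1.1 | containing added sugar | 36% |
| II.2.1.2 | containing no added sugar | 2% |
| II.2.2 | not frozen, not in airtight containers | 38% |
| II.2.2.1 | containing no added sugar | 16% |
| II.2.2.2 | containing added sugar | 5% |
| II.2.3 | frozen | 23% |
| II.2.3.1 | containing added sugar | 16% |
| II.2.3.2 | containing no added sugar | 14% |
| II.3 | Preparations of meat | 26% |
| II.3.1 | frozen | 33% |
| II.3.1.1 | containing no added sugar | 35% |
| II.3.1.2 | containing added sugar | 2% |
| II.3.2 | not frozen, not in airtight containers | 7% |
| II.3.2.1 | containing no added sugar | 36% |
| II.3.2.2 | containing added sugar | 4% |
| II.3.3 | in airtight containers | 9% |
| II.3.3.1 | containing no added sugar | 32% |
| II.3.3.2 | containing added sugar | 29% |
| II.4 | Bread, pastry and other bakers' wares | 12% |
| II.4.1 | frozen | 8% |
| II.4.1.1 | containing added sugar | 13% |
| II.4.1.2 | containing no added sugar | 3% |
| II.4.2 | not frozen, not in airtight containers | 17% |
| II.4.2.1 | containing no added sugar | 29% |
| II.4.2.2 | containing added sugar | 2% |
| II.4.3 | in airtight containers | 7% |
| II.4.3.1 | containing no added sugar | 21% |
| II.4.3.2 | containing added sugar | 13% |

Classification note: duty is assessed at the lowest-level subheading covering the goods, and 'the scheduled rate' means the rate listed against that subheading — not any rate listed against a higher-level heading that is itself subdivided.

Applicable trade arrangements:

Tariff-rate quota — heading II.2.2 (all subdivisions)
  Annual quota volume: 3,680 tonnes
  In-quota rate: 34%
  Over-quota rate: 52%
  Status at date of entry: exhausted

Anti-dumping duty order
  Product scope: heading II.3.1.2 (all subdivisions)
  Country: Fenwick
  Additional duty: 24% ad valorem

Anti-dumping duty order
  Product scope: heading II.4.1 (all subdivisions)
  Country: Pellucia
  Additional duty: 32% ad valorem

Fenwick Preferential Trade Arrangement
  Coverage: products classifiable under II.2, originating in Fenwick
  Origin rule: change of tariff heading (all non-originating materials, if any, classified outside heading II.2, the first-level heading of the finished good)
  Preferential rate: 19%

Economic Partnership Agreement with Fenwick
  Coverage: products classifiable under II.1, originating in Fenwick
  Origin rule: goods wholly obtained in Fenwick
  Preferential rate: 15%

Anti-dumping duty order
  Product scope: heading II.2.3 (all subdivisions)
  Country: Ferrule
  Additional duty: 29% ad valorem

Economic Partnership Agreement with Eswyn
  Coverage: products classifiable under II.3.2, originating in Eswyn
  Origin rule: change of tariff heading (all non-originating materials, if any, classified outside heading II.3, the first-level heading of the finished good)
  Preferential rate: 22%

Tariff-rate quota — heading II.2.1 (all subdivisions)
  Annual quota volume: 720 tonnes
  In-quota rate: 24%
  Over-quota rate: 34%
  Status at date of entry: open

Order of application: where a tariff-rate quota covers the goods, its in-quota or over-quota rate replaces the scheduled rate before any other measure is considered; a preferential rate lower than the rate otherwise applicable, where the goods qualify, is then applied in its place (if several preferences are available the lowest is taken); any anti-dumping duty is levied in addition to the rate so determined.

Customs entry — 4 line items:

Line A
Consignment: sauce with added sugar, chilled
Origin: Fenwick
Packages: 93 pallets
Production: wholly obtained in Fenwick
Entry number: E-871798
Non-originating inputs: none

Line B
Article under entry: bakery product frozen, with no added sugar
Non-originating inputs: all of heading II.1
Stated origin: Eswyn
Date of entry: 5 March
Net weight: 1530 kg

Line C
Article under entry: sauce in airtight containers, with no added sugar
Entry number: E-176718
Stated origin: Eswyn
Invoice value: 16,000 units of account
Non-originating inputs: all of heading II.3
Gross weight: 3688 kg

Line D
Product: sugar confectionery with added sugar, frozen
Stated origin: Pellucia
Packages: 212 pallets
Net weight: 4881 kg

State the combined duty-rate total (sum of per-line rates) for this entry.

56%

Line A: sauce → II.2; chilled → II.2.2; with added sugar → II.2.2.2. Scheduled 5%. quota on II.2.2 exhausted → over-quota 52%; Fenwick agreement on II.2: CTH met → 19% available; Fenwick agreement on II.1: II.2.2.2 not covered; preferential 19%. → 19%.
Line B: bakery product → II.4; frozen → II.4.1; with no added sugar → II.4.1.2. Scheduled 3%. Eswyn agreement on II.3.2: II.4.1.2 not covered. → 3%.
Line C: sauce → II.2; in airtight containers → II.2.1; with no added sugar → II.2.1.2. Scheduled 2%. quota on II.2.1 open → in-quota 24%; Eswyn agreement on II.3.2: II.2.1.2 not covered. → 24%.
Line D: sugar confectionery → II.1; frozen → II.1.1; with added sugar → II.1.1.1. Scheduled 10%. No special measure applies. → 10%.
Sum: 19% + 3% + 24% + 10% = 56%.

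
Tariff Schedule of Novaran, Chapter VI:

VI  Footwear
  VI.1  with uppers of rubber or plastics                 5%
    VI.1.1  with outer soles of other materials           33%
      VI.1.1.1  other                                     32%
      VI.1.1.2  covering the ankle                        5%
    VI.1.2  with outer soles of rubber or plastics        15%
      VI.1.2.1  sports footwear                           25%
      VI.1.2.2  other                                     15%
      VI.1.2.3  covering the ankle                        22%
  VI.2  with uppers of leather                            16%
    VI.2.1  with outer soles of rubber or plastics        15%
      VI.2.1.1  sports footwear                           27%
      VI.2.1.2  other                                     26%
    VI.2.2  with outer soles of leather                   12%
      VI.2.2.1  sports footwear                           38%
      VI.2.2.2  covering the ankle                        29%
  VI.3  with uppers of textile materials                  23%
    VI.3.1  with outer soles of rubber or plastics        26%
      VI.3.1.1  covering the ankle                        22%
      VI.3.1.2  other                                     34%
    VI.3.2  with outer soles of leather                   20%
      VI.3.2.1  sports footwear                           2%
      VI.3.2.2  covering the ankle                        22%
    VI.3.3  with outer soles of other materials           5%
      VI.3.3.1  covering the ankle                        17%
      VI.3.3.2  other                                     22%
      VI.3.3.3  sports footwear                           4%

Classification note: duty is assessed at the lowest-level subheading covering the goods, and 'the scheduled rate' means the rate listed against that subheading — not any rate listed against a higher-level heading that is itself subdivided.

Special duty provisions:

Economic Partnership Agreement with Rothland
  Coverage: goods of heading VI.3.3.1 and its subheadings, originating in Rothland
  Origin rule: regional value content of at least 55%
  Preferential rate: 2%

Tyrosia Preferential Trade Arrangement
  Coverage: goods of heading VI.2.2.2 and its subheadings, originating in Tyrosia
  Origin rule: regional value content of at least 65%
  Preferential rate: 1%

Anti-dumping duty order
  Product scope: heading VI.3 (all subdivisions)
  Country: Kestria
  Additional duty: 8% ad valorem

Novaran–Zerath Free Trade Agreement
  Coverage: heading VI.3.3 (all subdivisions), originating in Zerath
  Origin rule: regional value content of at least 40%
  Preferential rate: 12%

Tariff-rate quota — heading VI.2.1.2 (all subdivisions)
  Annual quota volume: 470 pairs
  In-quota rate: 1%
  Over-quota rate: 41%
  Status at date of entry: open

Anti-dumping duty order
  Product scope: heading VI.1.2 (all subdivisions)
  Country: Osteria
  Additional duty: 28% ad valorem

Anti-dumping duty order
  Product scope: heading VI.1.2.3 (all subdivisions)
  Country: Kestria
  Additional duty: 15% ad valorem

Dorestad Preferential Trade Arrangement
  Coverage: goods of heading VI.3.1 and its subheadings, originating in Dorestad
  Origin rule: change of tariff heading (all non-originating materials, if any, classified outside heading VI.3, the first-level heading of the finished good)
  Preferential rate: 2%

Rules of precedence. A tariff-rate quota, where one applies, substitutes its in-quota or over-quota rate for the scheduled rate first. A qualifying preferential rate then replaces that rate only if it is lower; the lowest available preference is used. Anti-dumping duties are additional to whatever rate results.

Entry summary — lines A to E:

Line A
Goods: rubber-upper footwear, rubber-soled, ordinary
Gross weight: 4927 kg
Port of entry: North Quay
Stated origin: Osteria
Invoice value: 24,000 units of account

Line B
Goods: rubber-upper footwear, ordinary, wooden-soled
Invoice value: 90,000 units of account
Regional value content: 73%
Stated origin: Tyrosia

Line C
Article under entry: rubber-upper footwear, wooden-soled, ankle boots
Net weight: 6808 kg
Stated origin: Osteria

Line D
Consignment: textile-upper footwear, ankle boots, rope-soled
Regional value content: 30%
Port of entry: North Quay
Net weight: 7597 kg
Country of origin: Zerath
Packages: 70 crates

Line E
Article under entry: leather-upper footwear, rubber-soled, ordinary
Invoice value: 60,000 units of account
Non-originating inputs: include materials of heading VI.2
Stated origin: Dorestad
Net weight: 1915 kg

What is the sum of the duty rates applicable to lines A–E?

98%

Line A: rubber-upper → VI.1; rubber-soled → VI.1.2; ordinary → VI.1.2.2. Scheduled 15%. anti-dumping (Osteria, VI.1.2): +28%; total 15% + 28% = 43%. → 43%.
Line B: rubber-upper → VI.1; wooden-soled → VI.1.1; ordinary → VI.1.1.1. Scheduled 32%. Tyrosia agreement on VI.2.2.2: VI.1.1.1 not covered. → 32%.
Line C: rubber-upper → VI.1; wooden-soled → VI.1.1; ankle boots → VI.1.1.2. Scheduled 5%. No special measure applies. → 5%.
Line D: textile-upper → VI.3; rope-soled → VI.3.3; ankle boots → VI.3.3.1. Scheduled 17%. Zerath agreement on VI.3.3: RVC < 40%. → 17%.
Line E: leather-upper → VI.2; rubber-soled → VI.2.1; ordinary → VI.2.1.2. Scheduled 26%. quota on VI.2.1.2 open → in-quota 1%; Dorestad agreement on VI.3.1: VI.2.1.2 not covered. → 1%.
Sum: 43% + 32% + 5% + 17% + 1% = 98%.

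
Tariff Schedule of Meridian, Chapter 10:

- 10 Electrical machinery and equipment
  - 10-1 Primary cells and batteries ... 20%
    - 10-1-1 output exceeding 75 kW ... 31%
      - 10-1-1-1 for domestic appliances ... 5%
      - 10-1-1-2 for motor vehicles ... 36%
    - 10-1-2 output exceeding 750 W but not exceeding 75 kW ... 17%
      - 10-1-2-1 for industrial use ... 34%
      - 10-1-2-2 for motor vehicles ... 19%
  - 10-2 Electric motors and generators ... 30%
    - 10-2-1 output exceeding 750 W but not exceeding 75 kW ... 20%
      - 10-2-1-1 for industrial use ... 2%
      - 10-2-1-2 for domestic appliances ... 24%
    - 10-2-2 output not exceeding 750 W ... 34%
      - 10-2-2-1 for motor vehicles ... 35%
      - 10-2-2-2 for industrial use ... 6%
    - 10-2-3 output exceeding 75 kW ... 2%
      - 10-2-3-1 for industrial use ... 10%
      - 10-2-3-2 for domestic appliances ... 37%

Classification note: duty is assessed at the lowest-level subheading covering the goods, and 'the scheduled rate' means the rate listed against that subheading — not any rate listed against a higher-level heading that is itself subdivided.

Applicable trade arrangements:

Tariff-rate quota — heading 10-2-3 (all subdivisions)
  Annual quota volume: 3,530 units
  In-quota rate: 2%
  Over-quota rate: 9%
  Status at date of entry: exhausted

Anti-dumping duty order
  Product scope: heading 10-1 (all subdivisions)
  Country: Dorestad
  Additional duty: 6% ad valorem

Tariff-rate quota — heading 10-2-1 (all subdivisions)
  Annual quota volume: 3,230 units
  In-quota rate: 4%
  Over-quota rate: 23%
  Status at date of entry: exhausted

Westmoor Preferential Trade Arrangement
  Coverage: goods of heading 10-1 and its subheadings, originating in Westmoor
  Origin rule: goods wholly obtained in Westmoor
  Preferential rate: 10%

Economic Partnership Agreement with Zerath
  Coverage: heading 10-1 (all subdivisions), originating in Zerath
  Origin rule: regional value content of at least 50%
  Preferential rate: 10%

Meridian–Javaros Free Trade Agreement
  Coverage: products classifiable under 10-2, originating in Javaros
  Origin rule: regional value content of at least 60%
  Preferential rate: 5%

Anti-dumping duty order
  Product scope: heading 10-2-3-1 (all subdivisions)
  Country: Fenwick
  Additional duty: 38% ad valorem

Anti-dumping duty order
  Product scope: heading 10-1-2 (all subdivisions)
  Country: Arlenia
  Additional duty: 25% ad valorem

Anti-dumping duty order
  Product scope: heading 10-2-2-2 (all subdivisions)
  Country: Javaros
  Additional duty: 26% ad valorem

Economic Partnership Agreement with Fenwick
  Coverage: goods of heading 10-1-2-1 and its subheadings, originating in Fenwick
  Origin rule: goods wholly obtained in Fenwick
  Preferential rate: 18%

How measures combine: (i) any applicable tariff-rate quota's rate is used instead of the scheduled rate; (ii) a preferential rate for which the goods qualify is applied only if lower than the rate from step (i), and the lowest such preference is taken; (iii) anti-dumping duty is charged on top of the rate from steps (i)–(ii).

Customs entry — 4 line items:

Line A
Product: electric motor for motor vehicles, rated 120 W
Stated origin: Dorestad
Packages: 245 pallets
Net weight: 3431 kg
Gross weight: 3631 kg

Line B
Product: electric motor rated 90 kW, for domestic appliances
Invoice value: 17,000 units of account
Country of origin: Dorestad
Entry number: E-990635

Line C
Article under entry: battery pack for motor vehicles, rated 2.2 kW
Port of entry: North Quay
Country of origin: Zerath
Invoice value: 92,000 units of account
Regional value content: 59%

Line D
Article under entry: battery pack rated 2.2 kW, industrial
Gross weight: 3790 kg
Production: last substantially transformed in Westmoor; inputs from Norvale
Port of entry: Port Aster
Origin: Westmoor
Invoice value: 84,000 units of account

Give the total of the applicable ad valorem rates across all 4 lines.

Line A: electric motor → 10-2; rated 120 W → 10-2-2; for motor vehicles → 10-2-2-1. Scheduled 35%. No special measure applies. → 35%.
Line B: electric motor → 10-2; rated 90 kW → 10-2-3; for domestic appliances → 10-2-3-2. Scheduled 37%. quota on 10-2-3 exhausted → over-quota 9%. → 9%.
Line C: battery pack → 10-1; rated 2.2 kW → 10-1-2; for motor vehicles → 10-1-2-2. Scheduled 19%. Zerath agreement on 10-1: RVC ≥ 50% → 10% available; preferential 10%. → 10%.
Line D: battery pack → 10-1; rated 2.2 kW → 10-1-2; industrial → 10-1-2-1. Scheduled 34%. Westmoor agreement on 10-1: not wholly obtained. → 34%.
Sum: 35% + 9% + 10% + 34% = 88%.

88%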